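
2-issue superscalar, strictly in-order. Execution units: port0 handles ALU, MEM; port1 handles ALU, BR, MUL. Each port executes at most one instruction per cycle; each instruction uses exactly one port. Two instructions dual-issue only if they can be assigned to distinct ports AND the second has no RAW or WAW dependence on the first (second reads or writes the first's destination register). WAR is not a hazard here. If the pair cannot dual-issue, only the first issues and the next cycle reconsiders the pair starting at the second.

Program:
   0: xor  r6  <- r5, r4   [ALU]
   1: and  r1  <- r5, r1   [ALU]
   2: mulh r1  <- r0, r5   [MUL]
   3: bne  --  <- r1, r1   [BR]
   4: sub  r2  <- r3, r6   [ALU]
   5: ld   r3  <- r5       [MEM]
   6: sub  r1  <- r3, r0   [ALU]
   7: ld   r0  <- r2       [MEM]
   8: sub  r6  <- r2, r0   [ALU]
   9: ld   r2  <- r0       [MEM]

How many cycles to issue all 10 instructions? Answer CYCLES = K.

#0 head=0: xor.ALU;and.ALU i0,i1 dual
#1 head=2: mulh.MUL i2 no-port MUL/BR
#2 head=3: bne.BR;sub.ALU i3,i4 dual
#3 head=5: ld.MEM i5 RAW r3
#4 head=6: sub.ALU;ld.MEM i6,i7 dual
#5 head=8: sub.ALU;ld.MEM i8,i9 dual

CYCLES = 6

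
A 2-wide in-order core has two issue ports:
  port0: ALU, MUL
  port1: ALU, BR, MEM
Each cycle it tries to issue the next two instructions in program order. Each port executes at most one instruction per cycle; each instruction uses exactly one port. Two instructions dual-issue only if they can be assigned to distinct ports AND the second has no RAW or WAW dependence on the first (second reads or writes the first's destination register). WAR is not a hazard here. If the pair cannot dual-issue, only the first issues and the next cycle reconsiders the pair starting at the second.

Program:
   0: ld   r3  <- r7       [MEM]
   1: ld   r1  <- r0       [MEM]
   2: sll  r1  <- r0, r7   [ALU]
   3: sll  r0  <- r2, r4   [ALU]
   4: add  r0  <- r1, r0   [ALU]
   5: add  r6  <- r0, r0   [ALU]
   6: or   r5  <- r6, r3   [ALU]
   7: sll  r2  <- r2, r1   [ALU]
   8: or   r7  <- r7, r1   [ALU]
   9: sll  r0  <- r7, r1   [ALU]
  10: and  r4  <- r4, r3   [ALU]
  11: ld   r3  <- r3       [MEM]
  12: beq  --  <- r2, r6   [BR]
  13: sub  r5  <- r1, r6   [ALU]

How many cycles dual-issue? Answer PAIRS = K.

t=0 i0:ld ; no-port MEM/MEM
t=1 i1:ld ; WAW r1
t=2 i2,i3:sll+sll ; pair
t=3 i4:add ; RAW r0
t=4 i5:add ; RAW r6
t=5 i6,i7:or+sll ; pair
t=6 i8:or ; RAW r7
t=7 i9,i10:sll+and ; pair
t=8 i11:ld ; no-port MEM/BR
t=9 i12,i13:beq+sub ; pair

PAIRS = 4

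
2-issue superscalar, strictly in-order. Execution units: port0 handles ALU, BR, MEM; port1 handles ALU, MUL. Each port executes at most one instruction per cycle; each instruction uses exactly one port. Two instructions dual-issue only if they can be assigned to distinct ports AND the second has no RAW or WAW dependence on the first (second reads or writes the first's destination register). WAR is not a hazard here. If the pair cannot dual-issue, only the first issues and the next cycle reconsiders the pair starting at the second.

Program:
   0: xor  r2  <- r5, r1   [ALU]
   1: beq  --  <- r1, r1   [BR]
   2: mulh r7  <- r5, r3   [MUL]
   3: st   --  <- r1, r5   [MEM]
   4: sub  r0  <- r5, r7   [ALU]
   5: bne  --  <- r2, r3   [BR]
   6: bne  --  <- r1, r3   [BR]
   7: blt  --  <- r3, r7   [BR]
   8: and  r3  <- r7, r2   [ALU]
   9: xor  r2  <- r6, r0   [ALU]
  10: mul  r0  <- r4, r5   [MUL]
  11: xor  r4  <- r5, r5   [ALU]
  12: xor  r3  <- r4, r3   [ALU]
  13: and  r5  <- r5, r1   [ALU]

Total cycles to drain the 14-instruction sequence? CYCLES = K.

CYCLES = 8

t=0 i0&i1:xor.ALU+beq.BR ; pair
t=1 i2&i3:mulh.MUL+st.MEM ; pair
t=2 i4&i5:sub.ALU+bne.BR ; pair
t=3 i6:bne.BR ; no-port BR/BR
t=4 i7&i8:blt.BR+and.ALU ; pair
t=5 i9&i10:xor.ALU+mul.MUL ; pair
t=6 i11:xor.ALU ; RAW r4
t=7 i12&i13:xor.ALU+and.ALU ; pair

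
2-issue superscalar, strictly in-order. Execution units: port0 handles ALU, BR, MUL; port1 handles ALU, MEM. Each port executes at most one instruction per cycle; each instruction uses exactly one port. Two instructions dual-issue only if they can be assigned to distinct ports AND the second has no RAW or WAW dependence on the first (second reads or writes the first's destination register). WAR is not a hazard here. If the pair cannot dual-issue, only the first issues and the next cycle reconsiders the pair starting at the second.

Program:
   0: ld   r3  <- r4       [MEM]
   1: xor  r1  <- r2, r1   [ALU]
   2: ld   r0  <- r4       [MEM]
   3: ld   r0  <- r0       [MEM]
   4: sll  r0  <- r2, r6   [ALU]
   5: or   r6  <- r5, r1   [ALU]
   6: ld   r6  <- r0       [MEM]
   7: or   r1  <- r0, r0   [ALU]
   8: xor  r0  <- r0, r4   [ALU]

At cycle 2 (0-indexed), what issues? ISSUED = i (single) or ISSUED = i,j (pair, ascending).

ISSUED = 3

#0 head=0: ld+xor i0&i1 pair
#1 head=2: ld i2 no-port MEM/MEM
#2 head=3: ld i3 WAW r0
#3 head=4: sll+or i4&i5 pair
#4 head=6: ld+or i6&i7 pair
#5 head=8: xor i8 tail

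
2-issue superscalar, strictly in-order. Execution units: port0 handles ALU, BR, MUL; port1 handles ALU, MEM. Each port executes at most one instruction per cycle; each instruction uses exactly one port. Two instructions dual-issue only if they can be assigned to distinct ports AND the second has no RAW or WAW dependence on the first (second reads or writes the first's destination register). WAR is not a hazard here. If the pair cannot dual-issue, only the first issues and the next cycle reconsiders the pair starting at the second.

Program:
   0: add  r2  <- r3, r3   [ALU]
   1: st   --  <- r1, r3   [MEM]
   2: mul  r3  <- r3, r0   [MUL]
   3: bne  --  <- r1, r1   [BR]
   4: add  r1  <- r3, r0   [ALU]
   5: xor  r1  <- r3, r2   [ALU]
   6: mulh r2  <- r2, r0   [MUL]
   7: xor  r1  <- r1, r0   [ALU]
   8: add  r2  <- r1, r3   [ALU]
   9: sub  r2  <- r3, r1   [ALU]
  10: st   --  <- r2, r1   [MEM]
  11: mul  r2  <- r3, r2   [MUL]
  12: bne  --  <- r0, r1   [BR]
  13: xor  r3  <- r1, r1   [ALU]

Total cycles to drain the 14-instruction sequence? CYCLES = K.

CYCLES = 9

0. add.ALU/st.MEM @i0+i1  | 2-wide
1. mul.MUL @i2  | no-port MUL/BR
2. bne.BR/add.ALU @i3+i4  | 2-wide
3. xor.ALU/mulh.MUL @i5+i6  | 2-wide
4. xor.ALU @i7  | RAW r1
5. add.ALU @i8  | WAW r2
6. sub.ALU @i9  | RAW r2
7. st.MEM/mul.MUL @i10+i11  | 2-wide
8. bne.BR/xor.ALU @i12+i13  | 2-wide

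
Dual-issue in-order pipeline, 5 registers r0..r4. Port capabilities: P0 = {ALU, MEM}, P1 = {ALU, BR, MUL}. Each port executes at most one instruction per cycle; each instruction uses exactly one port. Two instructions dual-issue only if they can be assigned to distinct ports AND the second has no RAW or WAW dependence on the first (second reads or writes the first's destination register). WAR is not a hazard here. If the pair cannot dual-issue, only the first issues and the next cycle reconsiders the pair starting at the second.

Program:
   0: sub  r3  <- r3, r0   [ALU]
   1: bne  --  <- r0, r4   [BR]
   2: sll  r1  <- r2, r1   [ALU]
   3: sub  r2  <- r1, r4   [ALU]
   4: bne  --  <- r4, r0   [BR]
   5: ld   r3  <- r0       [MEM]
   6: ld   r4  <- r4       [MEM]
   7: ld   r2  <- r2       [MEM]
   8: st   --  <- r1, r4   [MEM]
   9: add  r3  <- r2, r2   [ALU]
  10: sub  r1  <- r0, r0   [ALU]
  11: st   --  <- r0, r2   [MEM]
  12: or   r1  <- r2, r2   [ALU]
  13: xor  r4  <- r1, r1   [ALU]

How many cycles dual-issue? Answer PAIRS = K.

PAIRS = 4

c0: i0,i1 sub bne  2-wide
c1: i2 sll  RAW r1
c2: i3,i4 sub bne  2-wide
c3: i5 ld  no-port MEM/MEM
c4: i6 ld  no-port MEM/MEM
c5: i7 ld  no-port MEM/MEM
c6: i8,i9 st add  2-wide
c7: i10,i11 sub st  2-wide
c8: i12 or  RAW r1
c9: i13 xor  tail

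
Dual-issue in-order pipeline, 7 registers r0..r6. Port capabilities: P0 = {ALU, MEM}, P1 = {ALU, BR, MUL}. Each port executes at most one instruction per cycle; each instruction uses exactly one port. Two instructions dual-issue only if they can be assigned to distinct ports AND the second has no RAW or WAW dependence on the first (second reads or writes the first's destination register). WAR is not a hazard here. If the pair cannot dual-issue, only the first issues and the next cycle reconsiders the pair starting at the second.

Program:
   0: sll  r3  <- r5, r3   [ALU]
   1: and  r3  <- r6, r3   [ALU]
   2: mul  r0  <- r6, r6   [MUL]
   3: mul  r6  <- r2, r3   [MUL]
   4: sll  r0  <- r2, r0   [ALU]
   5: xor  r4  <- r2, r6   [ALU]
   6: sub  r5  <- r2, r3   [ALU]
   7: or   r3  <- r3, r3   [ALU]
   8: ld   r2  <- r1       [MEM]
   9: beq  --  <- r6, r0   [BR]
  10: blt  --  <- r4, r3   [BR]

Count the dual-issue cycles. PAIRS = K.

PAIRS = 4

0. sll @i0  | RAW+WAW r3
1. and/mul @i1/i2  | pair
2. mul/sll @i3/i4  | pair
3. xor/sub @i5/i6  | pair
4. or/ld @i7/i8  | pair
5. beq @i9  | no-port BR/BR
6. blt @i10  | tail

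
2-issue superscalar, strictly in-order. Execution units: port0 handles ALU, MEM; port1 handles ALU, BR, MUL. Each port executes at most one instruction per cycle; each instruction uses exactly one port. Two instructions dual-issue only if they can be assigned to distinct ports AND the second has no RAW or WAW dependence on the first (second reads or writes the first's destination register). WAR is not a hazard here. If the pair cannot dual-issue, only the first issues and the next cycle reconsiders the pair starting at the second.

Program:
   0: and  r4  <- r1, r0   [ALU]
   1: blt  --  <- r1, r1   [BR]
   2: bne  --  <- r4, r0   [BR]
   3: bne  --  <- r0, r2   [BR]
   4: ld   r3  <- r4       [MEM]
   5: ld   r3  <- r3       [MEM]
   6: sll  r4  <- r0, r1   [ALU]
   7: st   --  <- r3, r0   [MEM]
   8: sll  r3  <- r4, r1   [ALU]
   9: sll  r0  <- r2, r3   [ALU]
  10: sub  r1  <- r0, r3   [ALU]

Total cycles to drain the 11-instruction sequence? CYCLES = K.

CYCLES = 7

[0] i0/i1  and.ALU;blt.BR  -- 2-wide
[1] i2  bne.BR  -- no-port BR/BR
[2] i3/i4  bne.BR;ld.MEM  -- 2-wide
[3] i5/i6  ld.MEM;sll.ALU  -- 2-wide
[4] i7/i8  st.MEM;sll.ALU  -- 2-wide
[5] i9  sll.ALU  -- RAW r0
[6] i10  sub.ALU  -- tail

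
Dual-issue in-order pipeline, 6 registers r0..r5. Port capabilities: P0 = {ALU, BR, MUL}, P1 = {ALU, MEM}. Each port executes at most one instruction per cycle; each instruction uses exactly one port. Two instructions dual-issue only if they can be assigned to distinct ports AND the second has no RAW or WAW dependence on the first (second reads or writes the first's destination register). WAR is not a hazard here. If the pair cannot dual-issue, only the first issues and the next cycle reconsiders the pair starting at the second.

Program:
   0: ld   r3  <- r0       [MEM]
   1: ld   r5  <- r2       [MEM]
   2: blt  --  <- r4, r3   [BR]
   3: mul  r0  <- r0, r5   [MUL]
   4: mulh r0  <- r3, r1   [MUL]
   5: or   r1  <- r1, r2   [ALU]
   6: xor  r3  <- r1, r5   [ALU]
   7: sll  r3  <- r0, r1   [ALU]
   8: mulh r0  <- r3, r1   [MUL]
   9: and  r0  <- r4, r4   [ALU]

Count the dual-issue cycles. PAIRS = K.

[0] i0  ld.MEM  -- no-port MEM/MEM
[1] i1&i2  ld.MEM blt.BR  -- dual
[2] i3  mul.MUL  -- no-port MUL/MUL
[3] i4&i5  mulh.MUL or.ALU  -- dual
[4] i6  xor.ALU  -- WAW r3
[5] i7  sll.ALU  -- RAW r3
[6] i8  mulh.MUL  -- WAW r0
[7] i9  and.ALU  -- tail

PAIRS = 2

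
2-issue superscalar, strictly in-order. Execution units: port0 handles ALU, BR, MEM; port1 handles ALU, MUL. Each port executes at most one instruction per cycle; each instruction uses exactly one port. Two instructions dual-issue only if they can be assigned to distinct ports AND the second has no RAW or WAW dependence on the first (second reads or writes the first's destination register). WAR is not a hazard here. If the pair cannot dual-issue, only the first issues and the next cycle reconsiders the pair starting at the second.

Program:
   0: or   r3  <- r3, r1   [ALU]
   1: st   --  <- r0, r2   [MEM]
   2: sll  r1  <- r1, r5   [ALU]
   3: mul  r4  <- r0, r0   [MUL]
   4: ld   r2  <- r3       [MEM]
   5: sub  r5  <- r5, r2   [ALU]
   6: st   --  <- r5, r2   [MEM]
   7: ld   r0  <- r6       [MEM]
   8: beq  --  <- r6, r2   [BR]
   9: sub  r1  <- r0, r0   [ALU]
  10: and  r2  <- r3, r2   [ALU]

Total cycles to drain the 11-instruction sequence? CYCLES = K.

CYCLES = 8

  cy0 -> i0/i1 (or.ALU/st.MEM) 2-wide
  cy1 -> i2/i3 (sll.ALU/mul.MUL) 2-wide
  cy2 -> i4 (ld.MEM) RAW r2
  cy3 -> i5 (sub.ALU) RAW r5
  cy4 -> i6 (st.MEM) no-port MEM/MEM
  cy5 -> i7 (ld.MEM) no-port MEM/BR
  cy6 -> i8/i9 (beq.BR/sub.ALU) 2-wide
  cy7 -> i10 (and.ALU) tail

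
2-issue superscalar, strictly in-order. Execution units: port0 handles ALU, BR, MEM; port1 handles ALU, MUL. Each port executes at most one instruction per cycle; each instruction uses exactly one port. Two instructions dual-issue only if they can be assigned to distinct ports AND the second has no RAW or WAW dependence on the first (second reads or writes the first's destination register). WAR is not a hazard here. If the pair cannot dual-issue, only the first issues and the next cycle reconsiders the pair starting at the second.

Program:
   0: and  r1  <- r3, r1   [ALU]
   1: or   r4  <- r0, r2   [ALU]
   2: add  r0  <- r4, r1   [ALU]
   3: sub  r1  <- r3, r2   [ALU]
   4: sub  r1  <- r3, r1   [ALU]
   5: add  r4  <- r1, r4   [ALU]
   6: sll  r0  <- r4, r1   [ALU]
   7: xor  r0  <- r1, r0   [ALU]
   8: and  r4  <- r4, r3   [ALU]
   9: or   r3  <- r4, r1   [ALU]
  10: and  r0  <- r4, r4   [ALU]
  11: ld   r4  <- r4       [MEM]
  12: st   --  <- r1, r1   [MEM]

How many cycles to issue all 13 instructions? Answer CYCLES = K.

#0 head=0: and.ALU or.ALU i0,i1 2-wide
#1 head=2: add.ALU sub.ALU i2,i3 2-wide
#2 head=4: sub.ALU i4 RAW r1
#3 head=5: add.ALU i5 RAW r4
#4 head=6: sll.ALU i6 RAW+WAW r0
#5 head=7: xor.ALU and.ALU i7,i8 2-wide
#6 head=9: or.ALU and.ALU i9,i10 2-wide
#7 head=11: ld.MEM i11 no-port MEM/MEM
#8 head=12: st.MEM i12 tail

CYCLES = 9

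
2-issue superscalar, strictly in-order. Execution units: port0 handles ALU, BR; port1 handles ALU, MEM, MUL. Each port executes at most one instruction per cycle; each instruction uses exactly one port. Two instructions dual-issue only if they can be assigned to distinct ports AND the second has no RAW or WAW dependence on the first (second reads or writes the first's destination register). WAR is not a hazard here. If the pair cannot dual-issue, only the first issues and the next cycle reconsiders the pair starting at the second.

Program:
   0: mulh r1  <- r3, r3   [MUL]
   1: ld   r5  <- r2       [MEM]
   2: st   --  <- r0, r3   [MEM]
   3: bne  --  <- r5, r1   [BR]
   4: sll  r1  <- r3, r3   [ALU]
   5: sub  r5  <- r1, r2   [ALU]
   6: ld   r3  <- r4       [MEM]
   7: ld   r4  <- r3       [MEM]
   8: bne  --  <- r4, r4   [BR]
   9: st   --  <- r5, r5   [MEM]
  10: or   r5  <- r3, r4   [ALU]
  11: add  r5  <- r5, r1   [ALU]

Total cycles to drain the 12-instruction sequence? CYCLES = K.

c0: i0 mulh.MUL  no-port MUL/MEM
c1: i1 ld.MEM  no-port MEM/MEM
c2: i2+i3 st.MEM+bne.BR  dual
c3: i4 sll.ALU  RAW r1
c4: i5+i6 sub.ALU+ld.MEM  dual
c5: i7 ld.MEM  RAW r4
c6: i8+i9 bne.BR+st.MEM  dual
c7: i10 or.ALU  RAW+WAW r5
c8: i11 add.ALU  tail

CYCLES = 9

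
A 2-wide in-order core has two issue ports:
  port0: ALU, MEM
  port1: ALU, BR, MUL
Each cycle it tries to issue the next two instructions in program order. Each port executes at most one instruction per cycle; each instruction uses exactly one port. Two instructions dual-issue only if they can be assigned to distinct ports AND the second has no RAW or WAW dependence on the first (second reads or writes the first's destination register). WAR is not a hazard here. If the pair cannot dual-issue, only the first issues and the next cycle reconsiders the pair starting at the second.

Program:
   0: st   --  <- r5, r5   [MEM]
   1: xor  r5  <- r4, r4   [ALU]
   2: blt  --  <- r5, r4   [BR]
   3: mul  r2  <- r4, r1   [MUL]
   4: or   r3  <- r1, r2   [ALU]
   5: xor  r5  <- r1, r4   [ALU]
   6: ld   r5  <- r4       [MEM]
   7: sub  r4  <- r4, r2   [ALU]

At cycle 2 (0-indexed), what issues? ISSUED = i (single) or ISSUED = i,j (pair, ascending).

ISSUED = 3

0. st+xor @i0/i1  | pair
1. blt @i2  | no-port BR/MUL
2. mul @i3  | RAW r2
3. or+xor @i4/i5  | pair
4. ld+sub @i6/i7  | pair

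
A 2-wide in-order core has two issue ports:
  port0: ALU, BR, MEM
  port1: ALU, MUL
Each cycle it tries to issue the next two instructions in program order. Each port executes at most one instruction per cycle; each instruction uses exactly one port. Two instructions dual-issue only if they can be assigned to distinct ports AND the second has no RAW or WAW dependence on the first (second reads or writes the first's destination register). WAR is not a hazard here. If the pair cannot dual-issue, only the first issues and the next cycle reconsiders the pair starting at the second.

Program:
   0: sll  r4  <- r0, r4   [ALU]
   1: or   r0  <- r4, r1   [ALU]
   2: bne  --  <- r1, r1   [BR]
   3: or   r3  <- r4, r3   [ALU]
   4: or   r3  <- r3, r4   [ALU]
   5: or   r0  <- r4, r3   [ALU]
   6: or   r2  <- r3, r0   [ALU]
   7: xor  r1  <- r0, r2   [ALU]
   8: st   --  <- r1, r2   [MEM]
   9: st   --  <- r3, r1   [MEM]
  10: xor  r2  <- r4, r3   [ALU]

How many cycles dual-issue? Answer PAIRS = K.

t=0 i0:sll ; RAW r4
t=1 i1/i2:or bne ; dual
t=2 i3:or ; RAW+WAW r3
t=3 i4:or ; RAW r3
t=4 i5:or ; RAW r0
t=5 i6:or ; RAW r2
t=6 i7:xor ; RAW r1
t=7 i8:st ; no-port MEM/MEM
t=8 i9/i10:st xor ; dual

PAIRS = 2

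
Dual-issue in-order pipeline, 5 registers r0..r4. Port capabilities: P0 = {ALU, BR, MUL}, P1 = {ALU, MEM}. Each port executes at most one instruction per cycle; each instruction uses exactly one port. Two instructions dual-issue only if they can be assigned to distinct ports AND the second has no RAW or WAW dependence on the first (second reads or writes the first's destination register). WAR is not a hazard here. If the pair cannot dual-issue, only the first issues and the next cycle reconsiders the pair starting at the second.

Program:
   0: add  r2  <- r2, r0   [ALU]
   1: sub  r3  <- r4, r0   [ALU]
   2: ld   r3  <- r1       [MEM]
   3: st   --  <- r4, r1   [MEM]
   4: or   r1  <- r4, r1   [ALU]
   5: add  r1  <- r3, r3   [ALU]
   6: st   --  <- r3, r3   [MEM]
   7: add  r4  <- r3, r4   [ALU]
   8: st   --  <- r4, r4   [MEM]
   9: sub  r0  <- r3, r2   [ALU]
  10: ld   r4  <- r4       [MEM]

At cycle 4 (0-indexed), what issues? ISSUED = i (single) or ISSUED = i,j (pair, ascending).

ISSUED = 7

#0 head=0: add.ALU+sub.ALU i0,i1 dual
#1 head=2: ld.MEM i2 no-port MEM/MEM
#2 head=3: st.MEM+or.ALU i3,i4 dual
#3 head=5: add.ALU+st.MEM i5,i6 dual
#4 head=7: add.ALU i7 RAW r4
#5 head=8: st.MEM+sub.ALU i8,i9 dual
#6 head=10: ld.MEM i10 tail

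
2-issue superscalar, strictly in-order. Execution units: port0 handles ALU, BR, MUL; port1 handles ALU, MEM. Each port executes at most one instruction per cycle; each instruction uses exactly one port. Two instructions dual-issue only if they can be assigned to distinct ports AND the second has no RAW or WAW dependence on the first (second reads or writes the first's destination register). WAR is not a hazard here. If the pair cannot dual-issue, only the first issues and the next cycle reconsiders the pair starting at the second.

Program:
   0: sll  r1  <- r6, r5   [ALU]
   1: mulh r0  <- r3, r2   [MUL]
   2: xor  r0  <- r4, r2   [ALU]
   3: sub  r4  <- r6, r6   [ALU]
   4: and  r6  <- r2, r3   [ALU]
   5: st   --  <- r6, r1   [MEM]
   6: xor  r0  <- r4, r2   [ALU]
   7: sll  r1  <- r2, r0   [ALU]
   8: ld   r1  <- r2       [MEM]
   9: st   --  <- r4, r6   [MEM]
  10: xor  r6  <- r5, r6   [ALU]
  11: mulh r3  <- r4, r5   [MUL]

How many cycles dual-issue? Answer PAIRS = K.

PAIRS = 4

  cy0 -> i0/i1 (sll mulh) pair
  cy1 -> i2/i3 (xor sub) pair
  cy2 -> i4 (and) RAW r6
  cy3 -> i5/i6 (st xor) pair
  cy4 -> i7 (sll) WAW r1
  cy5 -> i8 (ld) no-port MEM/MEM
  cy6 -> i9/i10 (st xor) pair
  cy7 -> i11 (mulh) tail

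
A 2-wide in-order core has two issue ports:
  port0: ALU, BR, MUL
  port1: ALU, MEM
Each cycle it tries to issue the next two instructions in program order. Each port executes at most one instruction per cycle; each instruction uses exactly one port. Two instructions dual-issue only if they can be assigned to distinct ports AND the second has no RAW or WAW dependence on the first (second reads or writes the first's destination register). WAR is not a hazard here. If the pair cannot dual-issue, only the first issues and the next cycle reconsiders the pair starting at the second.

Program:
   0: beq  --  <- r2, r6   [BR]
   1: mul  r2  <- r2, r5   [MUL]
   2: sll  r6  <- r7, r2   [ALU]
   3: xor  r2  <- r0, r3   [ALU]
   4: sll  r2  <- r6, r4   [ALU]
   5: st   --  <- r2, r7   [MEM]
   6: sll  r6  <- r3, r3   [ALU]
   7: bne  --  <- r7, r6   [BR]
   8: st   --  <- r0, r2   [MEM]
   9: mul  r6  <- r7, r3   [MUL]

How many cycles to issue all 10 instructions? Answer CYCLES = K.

c0: i0 beq.BR  no-port BR/MUL
c1: i1 mul.MUL  RAW r2
c2: i2&i3 sll.ALU/xor.ALU  2-wide
c3: i4 sll.ALU  RAW r2
c4: i5&i6 st.MEM/sll.ALU  2-wide
c5: i7&i8 bne.BR/st.MEM  2-wide
c6: i9 mul.MUL  tail

CYCLES = 7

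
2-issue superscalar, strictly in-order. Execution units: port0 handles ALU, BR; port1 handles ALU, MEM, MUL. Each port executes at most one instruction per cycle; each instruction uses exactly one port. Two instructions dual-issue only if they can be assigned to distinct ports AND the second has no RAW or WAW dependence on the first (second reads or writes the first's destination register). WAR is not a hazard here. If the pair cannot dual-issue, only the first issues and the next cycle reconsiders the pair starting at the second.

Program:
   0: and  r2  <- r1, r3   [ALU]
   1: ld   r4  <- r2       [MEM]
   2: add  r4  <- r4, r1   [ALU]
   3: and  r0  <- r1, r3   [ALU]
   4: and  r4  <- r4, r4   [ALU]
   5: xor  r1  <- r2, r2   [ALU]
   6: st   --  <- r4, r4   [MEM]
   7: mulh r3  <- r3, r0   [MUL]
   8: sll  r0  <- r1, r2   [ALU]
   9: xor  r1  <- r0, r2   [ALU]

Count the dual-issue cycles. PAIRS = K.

[0] i0  and.ALU  -- RAW r2
[1] i1  ld.MEM  -- RAW+WAW r4
[2] i2,i3  add.ALU/and.ALU  -- pair
[3] i4,i5  and.ALU/xor.ALU  -- pair
[4] i6  st.MEM  -- no-port MEM/MUL
[5] i7,i8  mulh.MUL/sll.ALU  -- pair
[6] i9  xor.ALU  -- tail

PAIRS = 3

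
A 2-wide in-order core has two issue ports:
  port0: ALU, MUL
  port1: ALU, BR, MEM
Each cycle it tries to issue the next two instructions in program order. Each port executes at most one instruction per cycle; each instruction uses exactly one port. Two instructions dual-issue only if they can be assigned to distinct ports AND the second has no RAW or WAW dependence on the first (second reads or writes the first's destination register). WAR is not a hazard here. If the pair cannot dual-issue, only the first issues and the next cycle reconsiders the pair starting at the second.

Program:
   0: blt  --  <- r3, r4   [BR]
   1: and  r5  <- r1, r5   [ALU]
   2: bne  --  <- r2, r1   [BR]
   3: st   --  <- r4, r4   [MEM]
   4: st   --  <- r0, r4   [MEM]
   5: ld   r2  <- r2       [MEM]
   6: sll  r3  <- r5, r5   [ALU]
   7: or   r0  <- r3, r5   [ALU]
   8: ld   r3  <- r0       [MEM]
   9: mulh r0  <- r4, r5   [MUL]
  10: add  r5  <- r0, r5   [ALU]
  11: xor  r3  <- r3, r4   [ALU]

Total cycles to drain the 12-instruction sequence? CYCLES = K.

CYCLES = 8

c0: i0+i1 blt and  dual
c1: i2 bne  no-port BR/MEM
c2: i3 st  no-port MEM/MEM
c3: i4 st  no-port MEM/MEM
c4: i5+i6 ld sll  dual
c5: i7 or  RAW r0
c6: i8+i9 ld mulh  dual
c7: i10+i11 add xor  dual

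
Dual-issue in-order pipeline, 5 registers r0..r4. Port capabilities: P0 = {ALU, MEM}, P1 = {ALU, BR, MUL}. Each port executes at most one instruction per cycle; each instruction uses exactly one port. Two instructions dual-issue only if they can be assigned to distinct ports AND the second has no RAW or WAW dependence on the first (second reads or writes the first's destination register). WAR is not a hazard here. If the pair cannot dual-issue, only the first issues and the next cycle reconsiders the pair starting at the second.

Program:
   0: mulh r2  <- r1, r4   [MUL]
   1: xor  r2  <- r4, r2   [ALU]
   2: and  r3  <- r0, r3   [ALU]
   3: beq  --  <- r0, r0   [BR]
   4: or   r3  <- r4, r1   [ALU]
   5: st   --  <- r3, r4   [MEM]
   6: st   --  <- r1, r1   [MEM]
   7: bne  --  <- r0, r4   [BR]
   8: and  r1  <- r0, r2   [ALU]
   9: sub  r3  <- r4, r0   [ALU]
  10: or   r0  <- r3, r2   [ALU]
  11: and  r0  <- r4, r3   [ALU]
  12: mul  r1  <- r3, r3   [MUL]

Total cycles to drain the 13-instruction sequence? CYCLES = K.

CYCLES = 8

0. mulh.MUL @i0  | RAW+WAW r2
1. xor.ALU;and.ALU @i1,i2  | pair
2. beq.BR;or.ALU @i3,i4  | pair
3. st.MEM @i5  | no-port MEM/MEM
4. st.MEM;bne.BR @i6,i7  | pair
5. and.ALU;sub.ALU @i8,i9  | pair
6. or.ALU @i10  | WAW r0
7. and.ALU;mul.MUL @i11,i12  | pair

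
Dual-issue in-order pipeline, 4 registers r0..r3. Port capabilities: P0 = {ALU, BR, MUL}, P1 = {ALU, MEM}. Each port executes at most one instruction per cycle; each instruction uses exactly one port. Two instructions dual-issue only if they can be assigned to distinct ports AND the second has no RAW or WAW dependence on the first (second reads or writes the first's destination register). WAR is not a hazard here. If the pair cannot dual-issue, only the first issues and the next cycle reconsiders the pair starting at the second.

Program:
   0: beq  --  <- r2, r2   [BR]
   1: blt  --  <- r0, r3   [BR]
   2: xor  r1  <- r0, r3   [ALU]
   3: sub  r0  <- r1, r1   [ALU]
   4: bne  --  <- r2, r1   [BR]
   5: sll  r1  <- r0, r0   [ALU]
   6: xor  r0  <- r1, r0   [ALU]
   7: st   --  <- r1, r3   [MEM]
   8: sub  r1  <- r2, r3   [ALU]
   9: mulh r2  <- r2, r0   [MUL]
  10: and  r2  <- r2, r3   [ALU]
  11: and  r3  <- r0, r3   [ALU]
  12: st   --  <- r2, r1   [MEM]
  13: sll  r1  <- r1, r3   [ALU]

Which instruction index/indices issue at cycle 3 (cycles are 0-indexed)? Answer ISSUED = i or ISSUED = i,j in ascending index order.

#0 head=0: beq.BR i0 no-port BR/BR
#1 head=1: blt.BR+xor.ALU i1&i2 dual
#2 head=3: sub.ALU+bne.BR i3&i4 dual
#3 head=5: sll.ALU i5 RAW r1
#4 head=6: xor.ALU+st.MEM i6&i7 dual
#5 head=8: sub.ALU+mulh.MUL i8&i9 dual
#6 head=10: and.ALU+and.ALU i10&i11 dual
#7 head=12: st.MEM+sll.ALU i12&i13 dual

ISSUED = 5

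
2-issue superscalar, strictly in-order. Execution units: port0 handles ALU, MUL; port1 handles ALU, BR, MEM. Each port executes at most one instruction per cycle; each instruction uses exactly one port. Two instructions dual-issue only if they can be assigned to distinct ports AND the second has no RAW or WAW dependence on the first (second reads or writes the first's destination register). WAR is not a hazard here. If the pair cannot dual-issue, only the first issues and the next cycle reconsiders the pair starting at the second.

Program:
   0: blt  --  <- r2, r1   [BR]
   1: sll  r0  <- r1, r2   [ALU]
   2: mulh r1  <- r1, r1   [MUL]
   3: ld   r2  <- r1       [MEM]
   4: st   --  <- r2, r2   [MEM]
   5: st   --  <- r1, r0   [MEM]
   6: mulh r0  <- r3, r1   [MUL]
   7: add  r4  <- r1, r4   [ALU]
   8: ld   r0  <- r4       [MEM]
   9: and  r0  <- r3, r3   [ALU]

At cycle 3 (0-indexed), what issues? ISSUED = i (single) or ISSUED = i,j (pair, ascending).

t=0 i0/i1:blt.BR/sll.ALU ; 2-wide
t=1 i2:mulh.MUL ; RAW r1
t=2 i3:ld.MEM ; no-port MEM/MEM
t=3 i4:st.MEM ; no-port MEM/MEM
t=4 i5/i6:st.MEM/mulh.MUL ; 2-wide
t=5 i7:add.ALU ; RAW r4
t=6 i8:ld.MEM ; WAW r0
t=7 i9:and.ALU ; tail

ISSUED = 4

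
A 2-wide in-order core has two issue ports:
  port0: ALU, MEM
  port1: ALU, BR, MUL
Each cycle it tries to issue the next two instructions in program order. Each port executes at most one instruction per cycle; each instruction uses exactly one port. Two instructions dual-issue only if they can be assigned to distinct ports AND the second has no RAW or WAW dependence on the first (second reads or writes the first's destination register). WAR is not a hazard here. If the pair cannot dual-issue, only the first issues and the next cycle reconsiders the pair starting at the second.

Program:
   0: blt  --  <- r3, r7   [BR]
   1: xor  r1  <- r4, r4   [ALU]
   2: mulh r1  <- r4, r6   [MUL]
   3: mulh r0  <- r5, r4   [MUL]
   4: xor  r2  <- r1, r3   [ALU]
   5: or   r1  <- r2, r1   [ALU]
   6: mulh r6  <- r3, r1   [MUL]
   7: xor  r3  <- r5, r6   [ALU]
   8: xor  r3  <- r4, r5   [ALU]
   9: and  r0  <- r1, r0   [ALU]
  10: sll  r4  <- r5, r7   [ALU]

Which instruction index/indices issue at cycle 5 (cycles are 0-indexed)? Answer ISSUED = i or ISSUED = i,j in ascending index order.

ISSUED = 7

#0 head=0: blt;xor i0/i1 pair
#1 head=2: mulh i2 no-port MUL/MUL
#2 head=3: mulh;xor i3/i4 pair
#3 head=5: or i5 RAW r1
#4 head=6: mulh i6 RAW r6
#5 head=7: xor i7 WAW r3
#6 head=8: xor;and i8/i9 pair
#7 head=10: sll i10 tail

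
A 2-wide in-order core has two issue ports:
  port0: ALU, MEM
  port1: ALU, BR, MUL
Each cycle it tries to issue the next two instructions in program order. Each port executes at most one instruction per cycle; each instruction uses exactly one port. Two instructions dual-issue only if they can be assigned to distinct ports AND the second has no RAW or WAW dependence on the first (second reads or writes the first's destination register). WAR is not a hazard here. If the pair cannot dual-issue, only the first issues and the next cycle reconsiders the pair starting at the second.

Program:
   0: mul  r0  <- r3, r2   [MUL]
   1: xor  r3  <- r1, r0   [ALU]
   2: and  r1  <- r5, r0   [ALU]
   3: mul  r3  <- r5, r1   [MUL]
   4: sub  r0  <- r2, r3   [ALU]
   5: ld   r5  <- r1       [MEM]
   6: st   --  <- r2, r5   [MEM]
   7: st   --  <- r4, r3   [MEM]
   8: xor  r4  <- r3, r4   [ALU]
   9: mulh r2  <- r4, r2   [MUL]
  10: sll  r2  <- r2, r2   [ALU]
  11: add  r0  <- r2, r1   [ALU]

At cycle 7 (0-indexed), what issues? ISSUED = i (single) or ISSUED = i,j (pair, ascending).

#0 head=0: mul.MUL i0 RAW r0
#1 head=1: xor.ALU and.ALU i1&i2 pair
#2 head=3: mul.MUL i3 RAW r3
#3 head=4: sub.ALU ld.MEM i4&i5 pair
#4 head=6: st.MEM i6 no-port MEM/MEM
#5 head=7: st.MEM xor.ALU i7&i8 pair
#6 head=9: mulh.MUL i9 RAW+WAW r2
#7 head=10: sll.ALU i10 RAW r2
#8 head=11: add.ALU i11 tail

ISSUED = 10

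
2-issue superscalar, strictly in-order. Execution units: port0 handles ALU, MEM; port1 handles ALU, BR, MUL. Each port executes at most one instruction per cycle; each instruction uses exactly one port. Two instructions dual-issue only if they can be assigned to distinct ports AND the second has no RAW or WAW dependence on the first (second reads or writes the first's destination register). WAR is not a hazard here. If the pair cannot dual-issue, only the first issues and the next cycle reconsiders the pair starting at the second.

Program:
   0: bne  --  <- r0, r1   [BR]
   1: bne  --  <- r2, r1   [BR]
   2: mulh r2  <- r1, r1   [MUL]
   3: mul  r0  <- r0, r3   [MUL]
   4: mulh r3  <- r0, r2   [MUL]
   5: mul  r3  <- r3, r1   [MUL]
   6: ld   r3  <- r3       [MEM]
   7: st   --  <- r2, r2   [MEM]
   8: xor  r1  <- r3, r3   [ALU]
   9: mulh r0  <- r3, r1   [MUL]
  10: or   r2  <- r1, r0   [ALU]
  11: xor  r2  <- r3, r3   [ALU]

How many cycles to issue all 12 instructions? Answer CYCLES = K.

t=0 i0:bne ; no-port BR/BR
t=1 i1:bne ; no-port BR/MUL
t=2 i2:mulh ; no-port MUL/MUL
t=3 i3:mul ; no-port MUL/MUL
t=4 i4:mulh ; no-port MUL/MUL
t=5 i5:mul ; RAW+WAW r3
t=6 i6:ld ; no-port MEM/MEM
t=7 i7/i8:st;xor ; pair
t=8 i9:mulh ; RAW r0
t=9 i10:or ; WAW r2
t=10 i11:xor ; tail

CYCLES = 11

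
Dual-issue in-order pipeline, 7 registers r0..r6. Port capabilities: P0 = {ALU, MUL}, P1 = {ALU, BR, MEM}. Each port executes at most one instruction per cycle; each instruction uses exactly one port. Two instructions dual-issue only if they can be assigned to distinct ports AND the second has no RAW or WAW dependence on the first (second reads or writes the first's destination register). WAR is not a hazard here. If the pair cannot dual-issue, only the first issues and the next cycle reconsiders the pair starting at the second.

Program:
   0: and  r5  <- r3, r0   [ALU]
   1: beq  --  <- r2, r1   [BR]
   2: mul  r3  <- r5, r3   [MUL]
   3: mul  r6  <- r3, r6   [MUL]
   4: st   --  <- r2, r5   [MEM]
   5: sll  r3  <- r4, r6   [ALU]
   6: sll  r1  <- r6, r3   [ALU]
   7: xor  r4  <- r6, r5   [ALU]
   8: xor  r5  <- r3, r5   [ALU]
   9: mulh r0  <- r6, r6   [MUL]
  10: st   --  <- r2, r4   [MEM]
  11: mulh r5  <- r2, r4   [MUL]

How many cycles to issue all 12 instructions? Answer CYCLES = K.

CYCLES = 7

[0] i0/i1  and;beq  -- pair
[1] i2  mul  -- no-port MUL/MUL
[2] i3/i4  mul;st  -- pair
[3] i5  sll  -- RAW r3
[4] i6/i7  sll;xor  -- pair
[5] i8/i9  xor;mulh  -- pair
[6] i10/i11  st;mulh  -- pair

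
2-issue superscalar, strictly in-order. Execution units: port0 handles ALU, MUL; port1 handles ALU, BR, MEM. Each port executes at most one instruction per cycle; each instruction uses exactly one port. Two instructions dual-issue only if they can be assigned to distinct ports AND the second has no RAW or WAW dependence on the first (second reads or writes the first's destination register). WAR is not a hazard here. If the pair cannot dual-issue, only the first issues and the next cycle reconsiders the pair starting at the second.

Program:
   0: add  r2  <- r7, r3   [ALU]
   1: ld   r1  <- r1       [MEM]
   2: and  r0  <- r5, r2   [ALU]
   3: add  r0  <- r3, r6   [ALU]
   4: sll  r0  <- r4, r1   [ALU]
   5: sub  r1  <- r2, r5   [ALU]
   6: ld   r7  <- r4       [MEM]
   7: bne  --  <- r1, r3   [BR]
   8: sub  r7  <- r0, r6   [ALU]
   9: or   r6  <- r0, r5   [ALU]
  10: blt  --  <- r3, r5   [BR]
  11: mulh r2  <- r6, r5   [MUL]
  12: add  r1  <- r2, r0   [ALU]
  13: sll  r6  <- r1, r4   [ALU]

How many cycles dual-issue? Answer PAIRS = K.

0. add ld @i0&i1  | dual
1. and @i2  | WAW r0
2. add @i3  | WAW r0
3. sll sub @i4&i5  | dual
4. ld @i6  | no-port MEM/BR
5. bne sub @i7&i8  | dual
6. or blt @i9&i10  | dual
7. mulh @i11  | RAW r2
8. add @i12  | RAW r1
9. sll @i13  | tail

PAIRS = 4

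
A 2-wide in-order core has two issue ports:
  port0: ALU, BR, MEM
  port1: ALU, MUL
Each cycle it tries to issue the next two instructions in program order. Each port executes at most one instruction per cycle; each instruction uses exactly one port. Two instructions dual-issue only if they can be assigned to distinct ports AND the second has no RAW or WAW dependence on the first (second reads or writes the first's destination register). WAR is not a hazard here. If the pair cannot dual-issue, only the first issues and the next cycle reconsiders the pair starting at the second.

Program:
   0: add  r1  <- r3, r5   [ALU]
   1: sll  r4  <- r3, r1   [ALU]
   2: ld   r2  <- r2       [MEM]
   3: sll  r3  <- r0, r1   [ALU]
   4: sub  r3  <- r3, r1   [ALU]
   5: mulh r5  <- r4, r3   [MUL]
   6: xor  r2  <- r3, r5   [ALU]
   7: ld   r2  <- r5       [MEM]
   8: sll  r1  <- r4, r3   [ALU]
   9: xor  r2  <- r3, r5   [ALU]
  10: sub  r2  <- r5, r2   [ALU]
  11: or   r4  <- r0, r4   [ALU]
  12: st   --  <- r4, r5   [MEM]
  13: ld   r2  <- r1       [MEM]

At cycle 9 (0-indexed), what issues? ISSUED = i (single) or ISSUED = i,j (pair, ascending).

c0: i0 add.ALU  RAW r1
c1: i1/i2 sll.ALU;ld.MEM  pair
c2: i3 sll.ALU  RAW+WAW r3
c3: i4 sub.ALU  RAW r3
c4: i5 mulh.MUL  RAW r5
c5: i6 xor.ALU  WAW r2
c6: i7/i8 ld.MEM;sll.ALU  pair
c7: i9 xor.ALU  RAW+WAW r2
c8: i10/i11 sub.ALU;or.ALU  pair
c9: i12 st.MEM  no-port MEM/MEM
c10: i13 ld.MEM  tail

ISSUED = 12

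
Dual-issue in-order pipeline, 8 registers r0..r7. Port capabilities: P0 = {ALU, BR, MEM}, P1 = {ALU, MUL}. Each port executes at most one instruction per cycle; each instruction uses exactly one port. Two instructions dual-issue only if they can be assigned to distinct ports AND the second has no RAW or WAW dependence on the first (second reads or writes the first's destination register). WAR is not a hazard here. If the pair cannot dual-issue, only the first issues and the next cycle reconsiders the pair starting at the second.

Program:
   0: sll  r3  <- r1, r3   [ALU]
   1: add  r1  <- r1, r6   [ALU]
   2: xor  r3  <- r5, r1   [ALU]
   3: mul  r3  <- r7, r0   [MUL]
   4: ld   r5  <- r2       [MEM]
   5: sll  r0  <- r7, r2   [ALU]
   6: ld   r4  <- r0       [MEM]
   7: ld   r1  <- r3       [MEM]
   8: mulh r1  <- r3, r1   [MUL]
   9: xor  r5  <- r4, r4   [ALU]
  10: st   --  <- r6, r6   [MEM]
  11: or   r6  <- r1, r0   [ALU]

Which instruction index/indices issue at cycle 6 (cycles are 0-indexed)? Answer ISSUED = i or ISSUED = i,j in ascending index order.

t=0 i0&i1:sll.ALU+add.ALU ; pair
t=1 i2:xor.ALU ; WAW r3
t=2 i3&i4:mul.MUL+ld.MEM ; pair
t=3 i5:sll.ALU ; RAW r0
t=4 i6:ld.MEM ; no-port MEM/MEM
t=5 i7:ld.MEM ; RAW+WAW r1
t=6 i8&i9:mulh.MUL+xor.ALU ; pair
t=7 i10&i11:st.MEM+or.ALU ; pair

ISSUED = 8,9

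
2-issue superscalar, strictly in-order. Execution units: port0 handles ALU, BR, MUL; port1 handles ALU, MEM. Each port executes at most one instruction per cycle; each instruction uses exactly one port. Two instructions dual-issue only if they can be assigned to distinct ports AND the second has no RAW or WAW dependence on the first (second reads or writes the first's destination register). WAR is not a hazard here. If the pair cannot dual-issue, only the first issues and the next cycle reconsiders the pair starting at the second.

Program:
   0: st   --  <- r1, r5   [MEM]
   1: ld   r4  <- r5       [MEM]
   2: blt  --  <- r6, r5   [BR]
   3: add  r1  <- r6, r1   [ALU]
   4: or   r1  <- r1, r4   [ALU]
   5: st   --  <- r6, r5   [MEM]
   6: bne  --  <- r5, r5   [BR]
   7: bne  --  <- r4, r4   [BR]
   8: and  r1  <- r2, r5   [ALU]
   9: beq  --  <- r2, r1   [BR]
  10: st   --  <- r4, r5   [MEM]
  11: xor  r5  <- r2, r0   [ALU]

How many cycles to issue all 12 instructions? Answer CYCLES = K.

[0] i0  st.MEM  -- no-port MEM/MEM
[1] i1+i2  ld.MEM blt.BR  -- pair
[2] i3  add.ALU  -- RAW+WAW r1
[3] i4+i5  or.ALU st.MEM  -- pair
[4] i6  bne.BR  -- no-port BR/BR
[5] i7+i8  bne.BR and.ALU  -- pair
[6] i9+i10  beq.BR st.MEM  -- pair
[7] i11  xor.ALU  -- tail

CYCLES = 8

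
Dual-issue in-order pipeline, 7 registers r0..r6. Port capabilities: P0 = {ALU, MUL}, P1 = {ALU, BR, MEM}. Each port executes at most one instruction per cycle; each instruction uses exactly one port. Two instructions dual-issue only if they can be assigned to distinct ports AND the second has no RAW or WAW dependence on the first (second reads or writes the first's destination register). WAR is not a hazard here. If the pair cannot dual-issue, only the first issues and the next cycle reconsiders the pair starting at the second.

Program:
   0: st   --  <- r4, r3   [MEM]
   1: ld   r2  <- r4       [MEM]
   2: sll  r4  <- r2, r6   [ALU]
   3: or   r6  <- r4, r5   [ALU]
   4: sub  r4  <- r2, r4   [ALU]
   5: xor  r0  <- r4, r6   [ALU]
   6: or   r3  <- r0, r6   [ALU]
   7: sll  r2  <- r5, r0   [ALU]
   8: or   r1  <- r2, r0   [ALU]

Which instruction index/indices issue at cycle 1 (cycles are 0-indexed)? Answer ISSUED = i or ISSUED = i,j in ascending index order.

ISSUED = 1

0. st @i0  | no-port MEM/MEM
1. ld @i1  | RAW r2
2. sll @i2  | RAW r4
3. or/sub @i3+i4  | pair
4. xor @i5  | RAW r0
5. or/sll @i6+i7  | pair
6. or @i8  | tail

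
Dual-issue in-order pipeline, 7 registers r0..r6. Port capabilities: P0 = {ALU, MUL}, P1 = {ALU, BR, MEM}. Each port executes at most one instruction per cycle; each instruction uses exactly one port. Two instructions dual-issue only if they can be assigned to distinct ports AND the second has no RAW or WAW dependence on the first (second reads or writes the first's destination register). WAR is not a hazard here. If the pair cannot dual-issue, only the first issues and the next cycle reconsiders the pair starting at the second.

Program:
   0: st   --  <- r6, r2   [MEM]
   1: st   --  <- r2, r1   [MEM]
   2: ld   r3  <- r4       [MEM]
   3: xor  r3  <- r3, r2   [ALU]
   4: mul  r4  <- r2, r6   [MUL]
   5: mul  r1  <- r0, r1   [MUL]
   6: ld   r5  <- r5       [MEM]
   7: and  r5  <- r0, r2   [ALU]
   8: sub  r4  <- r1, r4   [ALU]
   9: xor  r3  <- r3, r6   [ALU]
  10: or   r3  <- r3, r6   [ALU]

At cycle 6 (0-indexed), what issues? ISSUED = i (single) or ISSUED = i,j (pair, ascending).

ISSUED = 9

t=0 i0:st ; no-port MEM/MEM
t=1 i1:st ; no-port MEM/MEM
t=2 i2:ld ; RAW+WAW r3
t=3 i3,i4:xor mul ; pair
t=4 i5,i6:mul ld ; pair
t=5 i7,i8:and sub ; pair
t=6 i9:xor ; RAW+WAW r3
t=7 i10:or ; tail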